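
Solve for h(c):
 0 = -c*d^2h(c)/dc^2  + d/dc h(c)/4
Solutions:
 h(c) = C1 + C2*c^(5/4)


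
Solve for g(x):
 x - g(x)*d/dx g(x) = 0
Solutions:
 g(x) = -sqrt(C1 + x^2)
 g(x) = sqrt(C1 + x^2)


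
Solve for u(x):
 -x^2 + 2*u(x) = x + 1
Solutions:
 u(x) = x^2/2 + x/2 + 1/2


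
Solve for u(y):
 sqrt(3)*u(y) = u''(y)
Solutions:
 u(y) = C1*exp(-3^(1/4)*y) + C2*exp(3^(1/4)*y)


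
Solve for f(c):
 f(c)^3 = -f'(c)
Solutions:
 f(c) = -sqrt(2)*sqrt(-1/(C1 - c))/2
 f(c) = sqrt(2)*sqrt(-1/(C1 - c))/2


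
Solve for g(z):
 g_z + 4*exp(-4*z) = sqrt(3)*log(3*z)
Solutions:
 g(z) = C1 + sqrt(3)*z*log(z) + sqrt(3)*z*(-1 + log(3)) + exp(-4*z)


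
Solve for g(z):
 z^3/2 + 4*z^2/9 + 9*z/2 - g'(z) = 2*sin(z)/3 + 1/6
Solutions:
 g(z) = C1 + z^4/8 + 4*z^3/27 + 9*z^2/4 - z/6 + 2*cos(z)/3


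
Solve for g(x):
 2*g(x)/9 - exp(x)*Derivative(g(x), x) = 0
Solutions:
 g(x) = C1*exp(-2*exp(-x)/9)


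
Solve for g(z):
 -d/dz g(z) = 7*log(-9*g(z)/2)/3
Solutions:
 3*Integral(1/(log(-_y) - log(2) + 2*log(3)), (_y, g(z)))/7 = C1 - z


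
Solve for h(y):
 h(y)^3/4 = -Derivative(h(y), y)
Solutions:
 h(y) = -sqrt(2)*sqrt(-1/(C1 - y))
 h(y) = sqrt(2)*sqrt(-1/(C1 - y))


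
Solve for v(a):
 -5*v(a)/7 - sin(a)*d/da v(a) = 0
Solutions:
 v(a) = C1*(cos(a) + 1)^(5/14)/(cos(a) - 1)^(5/14)


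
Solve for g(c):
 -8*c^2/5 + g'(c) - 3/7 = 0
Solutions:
 g(c) = C1 + 8*c^3/15 + 3*c/7


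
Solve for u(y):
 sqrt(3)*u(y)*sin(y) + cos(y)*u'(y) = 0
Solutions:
 u(y) = C1*cos(y)^(sqrt(3))


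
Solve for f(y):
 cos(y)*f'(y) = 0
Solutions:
 f(y) = C1


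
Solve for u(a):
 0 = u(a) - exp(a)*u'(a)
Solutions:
 u(a) = C1*exp(-exp(-a))


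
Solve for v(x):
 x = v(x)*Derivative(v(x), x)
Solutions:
 v(x) = -sqrt(C1 + x^2)
 v(x) = sqrt(C1 + x^2)


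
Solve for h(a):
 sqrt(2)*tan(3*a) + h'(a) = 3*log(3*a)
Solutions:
 h(a) = C1 + 3*a*log(a) - 3*a + 3*a*log(3) + sqrt(2)*log(cos(3*a))/3


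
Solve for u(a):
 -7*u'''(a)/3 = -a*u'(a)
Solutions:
 u(a) = C1 + Integral(C2*airyai(3^(1/3)*7^(2/3)*a/7) + C3*airybi(3^(1/3)*7^(2/3)*a/7), a)


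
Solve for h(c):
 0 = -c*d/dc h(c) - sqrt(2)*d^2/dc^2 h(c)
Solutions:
 h(c) = C1 + C2*erf(2^(1/4)*c/2)


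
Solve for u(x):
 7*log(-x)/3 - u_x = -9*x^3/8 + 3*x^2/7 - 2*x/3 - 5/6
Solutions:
 u(x) = C1 + 9*x^4/32 - x^3/7 + x^2/3 + 7*x*log(-x)/3 - 3*x/2


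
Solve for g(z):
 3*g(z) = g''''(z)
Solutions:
 g(z) = C1*exp(-3^(1/4)*z) + C2*exp(3^(1/4)*z) + C3*sin(3^(1/4)*z) + C4*cos(3^(1/4)*z)


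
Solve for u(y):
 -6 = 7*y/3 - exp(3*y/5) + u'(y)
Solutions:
 u(y) = C1 - 7*y^2/6 - 6*y + 5*exp(3*y/5)/3


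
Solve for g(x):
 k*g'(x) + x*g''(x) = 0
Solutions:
 g(x) = C1 + x^(1 - re(k))*(C2*sin(log(x)*Abs(im(k))) + C3*cos(log(x)*im(k)))


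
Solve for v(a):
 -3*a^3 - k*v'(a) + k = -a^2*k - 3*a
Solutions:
 v(a) = C1 - 3*a^4/(4*k) + a^3/3 + 3*a^2/(2*k) + a


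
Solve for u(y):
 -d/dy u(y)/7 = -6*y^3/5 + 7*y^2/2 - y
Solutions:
 u(y) = C1 + 21*y^4/10 - 49*y^3/6 + 7*y^2/2


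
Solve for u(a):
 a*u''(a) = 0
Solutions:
 u(a) = C1 + C2*a


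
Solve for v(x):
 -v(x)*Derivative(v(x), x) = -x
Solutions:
 v(x) = -sqrt(C1 + x^2)
 v(x) = sqrt(C1 + x^2)


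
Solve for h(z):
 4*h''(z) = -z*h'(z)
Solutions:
 h(z) = C1 + C2*erf(sqrt(2)*z/4)


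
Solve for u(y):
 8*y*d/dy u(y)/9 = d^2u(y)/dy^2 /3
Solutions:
 u(y) = C1 + C2*erfi(2*sqrt(3)*y/3)


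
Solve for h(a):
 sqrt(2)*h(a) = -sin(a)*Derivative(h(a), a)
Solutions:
 h(a) = C1*(cos(a) + 1)^(sqrt(2)/2)/(cos(a) - 1)^(sqrt(2)/2)


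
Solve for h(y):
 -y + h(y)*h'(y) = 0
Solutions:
 h(y) = -sqrt(C1 + y^2)
 h(y) = sqrt(C1 + y^2)


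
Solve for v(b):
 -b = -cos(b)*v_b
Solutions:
 v(b) = C1 + Integral(b/cos(b), b)


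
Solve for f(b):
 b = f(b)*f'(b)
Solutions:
 f(b) = -sqrt(C1 + b^2)
 f(b) = sqrt(C1 + b^2)


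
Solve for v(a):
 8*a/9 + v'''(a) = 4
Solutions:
 v(a) = C1 + C2*a + C3*a^2 - a^4/27 + 2*a^3/3


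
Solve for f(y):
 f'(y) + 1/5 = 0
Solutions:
 f(y) = C1 - y/5


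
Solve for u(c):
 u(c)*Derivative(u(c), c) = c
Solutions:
 u(c) = -sqrt(C1 + c^2)
 u(c) = sqrt(C1 + c^2)


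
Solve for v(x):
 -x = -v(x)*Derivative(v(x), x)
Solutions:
 v(x) = -sqrt(C1 + x^2)
 v(x) = sqrt(C1 + x^2)


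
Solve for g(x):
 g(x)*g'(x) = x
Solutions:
 g(x) = -sqrt(C1 + x^2)
 g(x) = sqrt(C1 + x^2)


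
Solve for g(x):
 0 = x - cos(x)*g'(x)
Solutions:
 g(x) = C1 + Integral(x/cos(x), x)


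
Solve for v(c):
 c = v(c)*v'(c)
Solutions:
 v(c) = -sqrt(C1 + c^2)
 v(c) = sqrt(C1 + c^2)


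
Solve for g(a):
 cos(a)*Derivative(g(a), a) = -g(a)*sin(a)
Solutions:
 g(a) = C1*cos(a)


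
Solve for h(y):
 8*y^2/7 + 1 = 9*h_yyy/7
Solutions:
 h(y) = C1 + C2*y + C3*y^2 + 2*y^5/135 + 7*y^3/54


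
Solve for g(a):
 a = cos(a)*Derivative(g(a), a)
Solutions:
 g(a) = C1 + Integral(a/cos(a), a)


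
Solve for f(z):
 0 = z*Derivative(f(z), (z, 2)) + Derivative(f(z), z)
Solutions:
 f(z) = C1 + C2*log(z)


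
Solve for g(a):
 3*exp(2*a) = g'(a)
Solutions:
 g(a) = C1 + 3*exp(2*a)/2


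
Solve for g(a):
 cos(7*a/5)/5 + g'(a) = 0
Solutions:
 g(a) = C1 - sin(7*a/5)/7


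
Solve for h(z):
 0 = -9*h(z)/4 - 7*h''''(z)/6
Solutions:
 h(z) = (C1*sin(2^(1/4)*21^(3/4)*z/14) + C2*cos(2^(1/4)*21^(3/4)*z/14))*exp(-2^(1/4)*21^(3/4)*z/14) + (C3*sin(2^(1/4)*21^(3/4)*z/14) + C4*cos(2^(1/4)*21^(3/4)*z/14))*exp(2^(1/4)*21^(3/4)*z/14)


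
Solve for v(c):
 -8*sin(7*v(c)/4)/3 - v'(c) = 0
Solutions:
 8*c/3 + 2*log(cos(7*v(c)/4) - 1)/7 - 2*log(cos(7*v(c)/4) + 1)/7 = C1


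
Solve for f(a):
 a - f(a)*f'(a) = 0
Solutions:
 f(a) = -sqrt(C1 + a^2)
 f(a) = sqrt(C1 + a^2)


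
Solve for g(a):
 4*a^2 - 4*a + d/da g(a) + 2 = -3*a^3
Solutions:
 g(a) = C1 - 3*a^4/4 - 4*a^3/3 + 2*a^2 - 2*a


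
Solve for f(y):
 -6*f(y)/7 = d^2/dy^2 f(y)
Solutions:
 f(y) = C1*sin(sqrt(42)*y/7) + C2*cos(sqrt(42)*y/7)


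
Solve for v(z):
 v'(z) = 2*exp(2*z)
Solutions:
 v(z) = C1 + exp(2*z)


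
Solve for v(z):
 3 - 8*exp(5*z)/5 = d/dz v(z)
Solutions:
 v(z) = C1 + 3*z - 8*exp(5*z)/25


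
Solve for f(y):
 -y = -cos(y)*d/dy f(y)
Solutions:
 f(y) = C1 + Integral(y/cos(y), y)


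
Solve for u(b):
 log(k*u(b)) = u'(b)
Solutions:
 li(k*u(b))/k = C1 + b


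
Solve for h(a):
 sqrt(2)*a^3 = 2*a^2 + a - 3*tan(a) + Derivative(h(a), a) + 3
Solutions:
 h(a) = C1 + sqrt(2)*a^4/4 - 2*a^3/3 - a^2/2 - 3*a - 3*log(cos(a))


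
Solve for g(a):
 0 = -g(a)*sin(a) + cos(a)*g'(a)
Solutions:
 g(a) = C1/cos(a)


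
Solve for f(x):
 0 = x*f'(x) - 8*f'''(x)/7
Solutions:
 f(x) = C1 + Integral(C2*airyai(7^(1/3)*x/2) + C3*airybi(7^(1/3)*x/2), x)


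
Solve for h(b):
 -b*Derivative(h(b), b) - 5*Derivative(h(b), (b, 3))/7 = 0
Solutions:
 h(b) = C1 + Integral(C2*airyai(-5^(2/3)*7^(1/3)*b/5) + C3*airybi(-5^(2/3)*7^(1/3)*b/5), b)


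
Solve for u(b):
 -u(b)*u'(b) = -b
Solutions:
 u(b) = -sqrt(C1 + b^2)
 u(b) = sqrt(C1 + b^2)


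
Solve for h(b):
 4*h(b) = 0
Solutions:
 h(b) = 0


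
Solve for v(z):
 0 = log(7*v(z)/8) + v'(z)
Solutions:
 -Integral(1/(-log(_y) - log(7) + 3*log(2)), (_y, v(z))) = C1 - z


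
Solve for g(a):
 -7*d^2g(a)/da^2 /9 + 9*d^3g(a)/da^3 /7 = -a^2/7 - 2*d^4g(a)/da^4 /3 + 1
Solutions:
 g(a) = C1 + C2*a + C3*exp(a*(-81 + sqrt(14793))/84) + C4*exp(-a*(81 + sqrt(14793))/84) + 3*a^4/196 + 243*a^3/2401 + 3879*a^2/235298


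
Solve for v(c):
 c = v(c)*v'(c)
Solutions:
 v(c) = -sqrt(C1 + c^2)
 v(c) = sqrt(C1 + c^2)


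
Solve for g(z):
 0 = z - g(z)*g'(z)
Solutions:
 g(z) = -sqrt(C1 + z^2)
 g(z) = sqrt(C1 + z^2)


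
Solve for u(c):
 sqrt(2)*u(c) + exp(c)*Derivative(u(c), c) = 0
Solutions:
 u(c) = C1*exp(sqrt(2)*exp(-c))


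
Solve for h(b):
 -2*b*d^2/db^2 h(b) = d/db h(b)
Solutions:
 h(b) = C1 + C2*sqrt(b)


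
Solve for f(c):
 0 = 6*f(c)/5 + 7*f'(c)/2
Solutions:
 f(c) = C1*exp(-12*c/35)


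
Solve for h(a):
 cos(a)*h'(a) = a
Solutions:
 h(a) = C1 + Integral(a/cos(a), a)


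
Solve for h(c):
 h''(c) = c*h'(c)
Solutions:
 h(c) = C1 + C2*erfi(sqrt(2)*c/2)


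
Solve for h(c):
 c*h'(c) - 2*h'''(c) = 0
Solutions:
 h(c) = C1 + Integral(C2*airyai(2^(2/3)*c/2) + C3*airybi(2^(2/3)*c/2), c)


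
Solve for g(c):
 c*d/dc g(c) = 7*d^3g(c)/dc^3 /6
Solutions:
 g(c) = C1 + Integral(C2*airyai(6^(1/3)*7^(2/3)*c/7) + C3*airybi(6^(1/3)*7^(2/3)*c/7), c)


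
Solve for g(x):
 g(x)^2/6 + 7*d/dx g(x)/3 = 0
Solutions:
 g(x) = 14/(C1 + x)


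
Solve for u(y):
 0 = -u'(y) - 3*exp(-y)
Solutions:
 u(y) = C1 + 3*exp(-y)


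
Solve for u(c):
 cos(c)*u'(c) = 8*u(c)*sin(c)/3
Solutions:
 u(c) = C1/cos(c)^(8/3)


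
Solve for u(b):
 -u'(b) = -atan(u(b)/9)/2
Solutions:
 Integral(1/atan(_y/9), (_y, u(b))) = C1 + b/2


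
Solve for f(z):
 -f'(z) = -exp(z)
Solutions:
 f(z) = C1 + exp(z)


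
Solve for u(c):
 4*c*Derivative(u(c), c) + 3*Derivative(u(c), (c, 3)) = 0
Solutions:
 u(c) = C1 + Integral(C2*airyai(-6^(2/3)*c/3) + C3*airybi(-6^(2/3)*c/3), c)


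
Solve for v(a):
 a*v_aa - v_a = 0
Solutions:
 v(a) = C1 + C2*a^2


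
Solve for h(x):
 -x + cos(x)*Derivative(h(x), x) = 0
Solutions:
 h(x) = C1 + Integral(x/cos(x), x)


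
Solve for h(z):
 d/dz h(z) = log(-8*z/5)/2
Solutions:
 h(z) = C1 + z*log(-z)/2 + z*(-log(5) - 1 + 3*log(2))/2


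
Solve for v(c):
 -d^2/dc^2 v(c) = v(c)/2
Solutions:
 v(c) = C1*sin(sqrt(2)*c/2) + C2*cos(sqrt(2)*c/2)


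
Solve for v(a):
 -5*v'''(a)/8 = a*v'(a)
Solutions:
 v(a) = C1 + Integral(C2*airyai(-2*5^(2/3)*a/5) + C3*airybi(-2*5^(2/3)*a/5), a)


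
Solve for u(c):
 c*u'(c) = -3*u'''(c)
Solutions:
 u(c) = C1 + Integral(C2*airyai(-3^(2/3)*c/3) + C3*airybi(-3^(2/3)*c/3), c)


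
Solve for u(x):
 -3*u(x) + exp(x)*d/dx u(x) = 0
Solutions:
 u(x) = C1*exp(-3*exp(-x))


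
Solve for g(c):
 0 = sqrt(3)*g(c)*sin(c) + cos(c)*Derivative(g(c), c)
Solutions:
 g(c) = C1*cos(c)^(sqrt(3))


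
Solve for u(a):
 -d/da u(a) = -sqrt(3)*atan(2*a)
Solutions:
 u(a) = C1 + sqrt(3)*(a*atan(2*a) - log(4*a^2 + 1)/4)


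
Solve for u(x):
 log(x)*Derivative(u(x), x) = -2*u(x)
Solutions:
 u(x) = C1*exp(-2*li(x))


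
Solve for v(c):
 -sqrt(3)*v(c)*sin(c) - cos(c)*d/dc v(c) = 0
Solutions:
 v(c) = C1*cos(c)^(sqrt(3))


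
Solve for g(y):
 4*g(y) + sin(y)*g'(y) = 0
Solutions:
 g(y) = C1*(cos(y)^2 + 2*cos(y) + 1)/(cos(y)^2 - 2*cos(y) + 1)


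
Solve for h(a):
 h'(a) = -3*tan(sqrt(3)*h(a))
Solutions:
 h(a) = sqrt(3)*(pi - asin(C1*exp(-3*sqrt(3)*a)))/3
 h(a) = sqrt(3)*asin(C1*exp(-3*sqrt(3)*a))/3


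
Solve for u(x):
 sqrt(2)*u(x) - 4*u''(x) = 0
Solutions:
 u(x) = C1*exp(-2^(1/4)*x/2) + C2*exp(2^(1/4)*x/2)


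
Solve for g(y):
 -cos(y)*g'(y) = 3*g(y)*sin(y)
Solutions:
 g(y) = C1*cos(y)^3


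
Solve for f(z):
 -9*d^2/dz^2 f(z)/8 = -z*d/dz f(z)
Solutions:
 f(z) = C1 + C2*erfi(2*z/3)


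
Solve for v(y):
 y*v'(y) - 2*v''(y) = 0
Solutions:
 v(y) = C1 + C2*erfi(y/2)


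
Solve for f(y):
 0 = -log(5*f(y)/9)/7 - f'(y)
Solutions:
 -7*Integral(1/(-log(_y) - log(5) + 2*log(3)), (_y, f(y))) = C1 - y


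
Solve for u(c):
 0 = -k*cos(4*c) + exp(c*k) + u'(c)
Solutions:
 u(c) = C1 + k*sin(4*c)/4 - exp(c*k)/k


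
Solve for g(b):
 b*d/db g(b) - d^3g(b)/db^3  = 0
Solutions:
 g(b) = C1 + Integral(C2*airyai(b) + C3*airybi(b), b)


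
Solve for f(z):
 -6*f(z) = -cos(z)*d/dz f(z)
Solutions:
 f(z) = C1*(sin(z)^3 + 3*sin(z)^2 + 3*sin(z) + 1)/(sin(z)^3 - 3*sin(z)^2 + 3*sin(z) - 1)


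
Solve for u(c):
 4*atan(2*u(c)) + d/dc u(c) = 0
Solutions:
 Integral(1/atan(2*_y), (_y, u(c))) = C1 - 4*c


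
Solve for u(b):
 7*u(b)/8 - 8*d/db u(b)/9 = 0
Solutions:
 u(b) = C1*exp(63*b/64)


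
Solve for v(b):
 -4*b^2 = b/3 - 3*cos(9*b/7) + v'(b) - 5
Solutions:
 v(b) = C1 - 4*b^3/3 - b^2/6 + 5*b + 7*sin(9*b/7)/3


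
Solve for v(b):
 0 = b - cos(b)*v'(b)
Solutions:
 v(b) = C1 + Integral(b/cos(b), b)


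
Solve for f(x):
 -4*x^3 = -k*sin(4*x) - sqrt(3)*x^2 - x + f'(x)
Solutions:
 f(x) = C1 - k*cos(4*x)/4 - x^4 + sqrt(3)*x^3/3 + x^2/2


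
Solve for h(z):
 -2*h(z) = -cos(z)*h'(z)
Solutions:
 h(z) = C1*(sin(z) + 1)/(sin(z) - 1)


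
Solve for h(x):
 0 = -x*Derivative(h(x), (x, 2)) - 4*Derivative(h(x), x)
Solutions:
 h(x) = C1 + C2/x^3


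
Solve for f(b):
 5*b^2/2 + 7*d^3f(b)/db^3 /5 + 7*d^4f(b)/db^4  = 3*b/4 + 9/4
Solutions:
 f(b) = C1 + C2*b + C3*b^2 + C4*exp(-b/5) - 5*b^5/168 + 515*b^4/672 - 1265*b^3/84


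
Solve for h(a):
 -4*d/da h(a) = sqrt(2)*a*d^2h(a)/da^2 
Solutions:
 h(a) = C1 + C2*a^(1 - 2*sqrt(2))


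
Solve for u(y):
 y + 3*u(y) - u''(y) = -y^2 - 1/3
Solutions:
 u(y) = C1*exp(-sqrt(3)*y) + C2*exp(sqrt(3)*y) - y^2/3 - y/3 - 1/3


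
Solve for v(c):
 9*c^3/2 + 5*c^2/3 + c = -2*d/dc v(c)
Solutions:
 v(c) = C1 - 9*c^4/16 - 5*c^3/18 - c^2/4


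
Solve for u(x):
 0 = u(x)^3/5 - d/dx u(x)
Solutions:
 u(x) = -sqrt(10)*sqrt(-1/(C1 + x))/2
 u(x) = sqrt(10)*sqrt(-1/(C1 + x))/2


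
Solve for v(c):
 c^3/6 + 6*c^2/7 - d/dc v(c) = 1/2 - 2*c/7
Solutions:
 v(c) = C1 + c^4/24 + 2*c^3/7 + c^2/7 - c/2


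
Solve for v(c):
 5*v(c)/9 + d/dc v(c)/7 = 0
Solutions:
 v(c) = C1*exp(-35*c/9)


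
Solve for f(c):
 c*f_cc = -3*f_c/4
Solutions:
 f(c) = C1 + C2*c^(1/4)


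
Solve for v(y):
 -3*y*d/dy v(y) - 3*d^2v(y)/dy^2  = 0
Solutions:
 v(y) = C1 + C2*erf(sqrt(2)*y/2)


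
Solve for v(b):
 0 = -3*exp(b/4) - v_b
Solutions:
 v(b) = C1 - 12*exp(b/4)


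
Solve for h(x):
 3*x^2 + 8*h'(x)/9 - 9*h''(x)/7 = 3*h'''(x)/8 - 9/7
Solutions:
 h(x) = C1 + C2*exp(4*x*(-27 + sqrt(1317))/63) + C3*exp(-4*x*(27 + sqrt(1317))/63) - 9*x^3/8 - 2187*x^2/448 - 57753*x/3136


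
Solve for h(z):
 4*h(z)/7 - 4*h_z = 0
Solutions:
 h(z) = C1*exp(z/7)


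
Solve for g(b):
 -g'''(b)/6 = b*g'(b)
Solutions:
 g(b) = C1 + Integral(C2*airyai(-6^(1/3)*b) + C3*airybi(-6^(1/3)*b), b)


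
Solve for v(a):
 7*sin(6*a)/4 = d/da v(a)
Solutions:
 v(a) = C1 - 7*cos(6*a)/24


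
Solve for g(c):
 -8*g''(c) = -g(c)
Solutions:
 g(c) = C1*exp(-sqrt(2)*c/4) + C2*exp(sqrt(2)*c/4)


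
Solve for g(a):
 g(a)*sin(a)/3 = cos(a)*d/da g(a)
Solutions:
 g(a) = C1/cos(a)^(1/3)


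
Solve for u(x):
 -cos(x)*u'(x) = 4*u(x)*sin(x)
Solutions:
 u(x) = C1*cos(x)^4


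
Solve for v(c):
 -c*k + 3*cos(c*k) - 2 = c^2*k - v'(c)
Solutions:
 v(c) = C1 + c^3*k/3 + c^2*k/2 + 2*c - 3*sin(c*k)/k


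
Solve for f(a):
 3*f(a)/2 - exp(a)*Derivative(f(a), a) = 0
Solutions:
 f(a) = C1*exp(-3*exp(-a)/2)


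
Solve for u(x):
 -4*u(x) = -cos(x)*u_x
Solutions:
 u(x) = C1*(sin(x)^2 + 2*sin(x) + 1)/(sin(x)^2 - 2*sin(x) + 1)


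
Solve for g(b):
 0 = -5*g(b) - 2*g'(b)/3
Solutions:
 g(b) = C1*exp(-15*b/2)


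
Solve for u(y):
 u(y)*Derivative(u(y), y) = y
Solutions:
 u(y) = -sqrt(C1 + y^2)
 u(y) = sqrt(C1 + y^2)


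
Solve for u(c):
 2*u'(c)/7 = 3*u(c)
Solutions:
 u(c) = C1*exp(21*c/2)


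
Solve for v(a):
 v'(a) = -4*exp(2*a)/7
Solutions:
 v(a) = C1 - 2*exp(2*a)/7


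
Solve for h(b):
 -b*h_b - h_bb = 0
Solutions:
 h(b) = C1 + C2*erf(sqrt(2)*b/2)


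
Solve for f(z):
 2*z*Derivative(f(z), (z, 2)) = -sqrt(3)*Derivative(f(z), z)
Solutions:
 f(z) = C1 + C2*z^(1 - sqrt(3)/2)


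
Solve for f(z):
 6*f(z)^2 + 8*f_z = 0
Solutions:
 f(z) = 4/(C1 + 3*z)


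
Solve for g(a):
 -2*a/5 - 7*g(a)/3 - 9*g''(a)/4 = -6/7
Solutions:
 g(a) = C1*sin(2*sqrt(21)*a/9) + C2*cos(2*sqrt(21)*a/9) - 6*a/35 + 18/49


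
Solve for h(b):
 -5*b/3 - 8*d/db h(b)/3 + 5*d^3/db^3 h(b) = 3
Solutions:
 h(b) = C1 + C2*exp(-2*sqrt(30)*b/15) + C3*exp(2*sqrt(30)*b/15) - 5*b^2/16 - 9*b/8


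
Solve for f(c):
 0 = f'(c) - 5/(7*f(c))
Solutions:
 f(c) = -sqrt(C1 + 70*c)/7
 f(c) = sqrt(C1 + 70*c)/7


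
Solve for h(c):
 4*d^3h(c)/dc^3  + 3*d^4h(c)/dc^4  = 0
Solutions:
 h(c) = C1 + C2*c + C3*c^2 + C4*exp(-4*c/3)


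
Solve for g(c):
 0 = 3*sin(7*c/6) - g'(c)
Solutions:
 g(c) = C1 - 18*cos(7*c/6)/7


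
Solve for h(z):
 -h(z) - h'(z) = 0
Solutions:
 h(z) = C1*exp(-z)


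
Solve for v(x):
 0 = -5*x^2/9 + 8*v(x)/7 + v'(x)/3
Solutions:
 v(x) = C1*exp(-24*x/7) + 35*x^2/72 - 245*x/864 + 1715/20736


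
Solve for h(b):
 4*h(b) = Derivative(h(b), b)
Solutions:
 h(b) = C1*exp(4*b)


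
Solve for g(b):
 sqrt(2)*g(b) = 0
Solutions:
 g(b) = 0


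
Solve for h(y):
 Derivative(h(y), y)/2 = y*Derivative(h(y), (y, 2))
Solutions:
 h(y) = C1 + C2*y^(3/2)


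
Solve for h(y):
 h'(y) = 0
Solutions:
 h(y) = C1


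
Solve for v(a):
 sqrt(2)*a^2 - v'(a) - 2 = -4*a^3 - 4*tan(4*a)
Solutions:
 v(a) = C1 + a^4 + sqrt(2)*a^3/3 - 2*a - log(cos(4*a))


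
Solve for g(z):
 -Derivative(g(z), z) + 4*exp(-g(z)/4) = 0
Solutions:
 g(z) = 4*log(C1 + z)


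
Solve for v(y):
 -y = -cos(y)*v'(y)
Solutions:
 v(y) = C1 + Integral(y/cos(y), y)


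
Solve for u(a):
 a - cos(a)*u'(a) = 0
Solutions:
 u(a) = C1 + Integral(a/cos(a), a)


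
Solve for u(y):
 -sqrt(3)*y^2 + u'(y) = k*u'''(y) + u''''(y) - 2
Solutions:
 u(y) = C1 + C2*exp(-y*(k^2/(k^3 + sqrt(-4*k^6 + (2*k^3 - 27)^2)/2 - 27/2)^(1/3) + k + (k^3 + sqrt(-4*k^6 + (2*k^3 - 27)^2)/2 - 27/2)^(1/3))/3) + C3*exp(y*(-4*k^2/((-1 + sqrt(3)*I)*(k^3 + sqrt(-4*k^6 + (2*k^3 - 27)^2)/2 - 27/2)^(1/3)) - 2*k + (k^3 + sqrt(-4*k^6 + (2*k^3 - 27)^2)/2 - 27/2)^(1/3) - sqrt(3)*I*(k^3 + sqrt(-4*k^6 + (2*k^3 - 27)^2)/2 - 27/2)^(1/3))/6) + C4*exp(y*(4*k^2/((1 + sqrt(3)*I)*(k^3 + sqrt(-4*k^6 + (2*k^3 - 27)^2)/2 - 27/2)^(1/3)) - 2*k + (k^3 + sqrt(-4*k^6 + (2*k^3 - 27)^2)/2 - 27/2)^(1/3) + sqrt(3)*I*(k^3 + sqrt(-4*k^6 + (2*k^3 - 27)^2)/2 - 27/2)^(1/3))/6) + 2*sqrt(3)*k*y + sqrt(3)*y^3/3 - 2*y


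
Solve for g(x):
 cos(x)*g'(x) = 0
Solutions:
 g(x) = C1


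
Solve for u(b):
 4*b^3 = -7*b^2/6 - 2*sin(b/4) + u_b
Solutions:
 u(b) = C1 + b^4 + 7*b^3/18 - 8*cos(b/4)


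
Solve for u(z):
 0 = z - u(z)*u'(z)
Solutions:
 u(z) = -sqrt(C1 + z^2)
 u(z) = sqrt(C1 + z^2)


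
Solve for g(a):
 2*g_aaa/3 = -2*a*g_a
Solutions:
 g(a) = C1 + Integral(C2*airyai(-3^(1/3)*a) + C3*airybi(-3^(1/3)*a), a)


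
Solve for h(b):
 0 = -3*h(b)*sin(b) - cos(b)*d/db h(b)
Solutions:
 h(b) = C1*cos(b)^3


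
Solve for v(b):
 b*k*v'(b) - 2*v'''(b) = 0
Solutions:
 v(b) = C1 + Integral(C2*airyai(2^(2/3)*b*k^(1/3)/2) + C3*airybi(2^(2/3)*b*k^(1/3)/2), b)


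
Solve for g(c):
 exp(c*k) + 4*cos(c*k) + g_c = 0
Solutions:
 g(c) = C1 - exp(c*k)/k - 4*sin(c*k)/k


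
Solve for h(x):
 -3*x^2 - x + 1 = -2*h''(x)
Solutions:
 h(x) = C1 + C2*x + x^4/8 + x^3/12 - x^2/4


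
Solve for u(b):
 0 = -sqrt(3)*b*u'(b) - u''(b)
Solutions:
 u(b) = C1 + C2*erf(sqrt(2)*3^(1/4)*b/2)


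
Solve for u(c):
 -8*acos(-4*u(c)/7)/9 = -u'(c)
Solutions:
 Integral(1/acos(-4*_y/7), (_y, u(c))) = C1 + 8*c/9


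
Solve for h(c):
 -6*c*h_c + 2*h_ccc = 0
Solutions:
 h(c) = C1 + Integral(C2*airyai(3^(1/3)*c) + C3*airybi(3^(1/3)*c), c)


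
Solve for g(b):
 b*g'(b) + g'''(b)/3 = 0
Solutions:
 g(b) = C1 + Integral(C2*airyai(-3^(1/3)*b) + C3*airybi(-3^(1/3)*b), b)


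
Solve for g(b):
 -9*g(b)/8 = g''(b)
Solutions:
 g(b) = C1*sin(3*sqrt(2)*b/4) + C2*cos(3*sqrt(2)*b/4)


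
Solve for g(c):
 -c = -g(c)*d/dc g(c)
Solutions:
 g(c) = -sqrt(C1 + c^2)
 g(c) = sqrt(C1 + c^2)


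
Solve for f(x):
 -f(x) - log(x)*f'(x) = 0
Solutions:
 f(x) = C1*exp(-li(x))


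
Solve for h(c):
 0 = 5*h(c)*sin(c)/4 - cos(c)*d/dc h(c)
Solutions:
 h(c) = C1/cos(c)^(5/4)


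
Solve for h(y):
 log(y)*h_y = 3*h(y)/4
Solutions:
 h(y) = C1*exp(3*li(y)/4)


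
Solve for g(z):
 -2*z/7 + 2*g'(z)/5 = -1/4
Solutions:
 g(z) = C1 + 5*z^2/14 - 5*z/8


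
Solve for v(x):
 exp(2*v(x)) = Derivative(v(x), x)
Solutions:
 v(x) = log(-sqrt(-1/(C1 + x))) - log(2)/2
 v(x) = log(-1/(C1 + x))/2 - log(2)/2


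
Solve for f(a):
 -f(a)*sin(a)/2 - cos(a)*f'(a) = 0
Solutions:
 f(a) = C1*sqrt(cos(a))


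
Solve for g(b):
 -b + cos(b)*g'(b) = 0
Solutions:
 g(b) = C1 + Integral(b/cos(b), b)


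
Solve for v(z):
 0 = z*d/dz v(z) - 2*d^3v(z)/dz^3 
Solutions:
 v(z) = C1 + Integral(C2*airyai(2^(2/3)*z/2) + C3*airybi(2^(2/3)*z/2), z)


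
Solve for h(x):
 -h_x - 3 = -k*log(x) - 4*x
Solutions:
 h(x) = C1 + k*x*log(x) - k*x + 2*x^2 - 3*x


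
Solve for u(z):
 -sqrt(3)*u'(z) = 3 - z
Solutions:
 u(z) = C1 + sqrt(3)*z^2/6 - sqrt(3)*z


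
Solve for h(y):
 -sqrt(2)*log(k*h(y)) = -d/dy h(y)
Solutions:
 li(k*h(y))/k = C1 + sqrt(2)*y


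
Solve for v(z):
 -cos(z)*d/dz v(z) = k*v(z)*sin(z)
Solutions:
 v(z) = C1*exp(k*log(cos(z)))


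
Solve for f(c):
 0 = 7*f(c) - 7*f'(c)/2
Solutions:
 f(c) = C1*exp(2*c)


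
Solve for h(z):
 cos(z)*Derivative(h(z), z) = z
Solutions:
 h(z) = C1 + Integral(z/cos(z), z)


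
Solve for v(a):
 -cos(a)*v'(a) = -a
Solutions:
 v(a) = C1 + Integral(a/cos(a), a)


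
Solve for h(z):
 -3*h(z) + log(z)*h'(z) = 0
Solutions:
 h(z) = C1*exp(3*li(z))


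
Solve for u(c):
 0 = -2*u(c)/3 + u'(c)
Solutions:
 u(c) = C1*exp(2*c/3)


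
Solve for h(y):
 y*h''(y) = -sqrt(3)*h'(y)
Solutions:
 h(y) = C1 + C2*y^(1 - sqrt(3))


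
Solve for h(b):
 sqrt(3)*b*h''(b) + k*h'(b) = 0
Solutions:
 h(b) = C1 + b^(-sqrt(3)*re(k)/3 + 1)*(C2*sin(sqrt(3)*log(b)*Abs(im(k))/3) + C3*cos(sqrt(3)*log(b)*im(k)/3))


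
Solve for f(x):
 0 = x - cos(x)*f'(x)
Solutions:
 f(x) = C1 + Integral(x/cos(x), x)


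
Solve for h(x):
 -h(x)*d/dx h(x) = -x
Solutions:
 h(x) = -sqrt(C1 + x^2)
 h(x) = sqrt(C1 + x^2)


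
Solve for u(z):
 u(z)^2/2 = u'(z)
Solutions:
 u(z) = -2/(C1 + z)


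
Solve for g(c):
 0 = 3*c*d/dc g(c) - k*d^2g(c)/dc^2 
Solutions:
 g(c) = C1 + C2*erf(sqrt(6)*c*sqrt(-1/k)/2)/sqrt(-1/k)


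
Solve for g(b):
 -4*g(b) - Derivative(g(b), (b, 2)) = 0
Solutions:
 g(b) = C1*sin(2*b) + C2*cos(2*b)


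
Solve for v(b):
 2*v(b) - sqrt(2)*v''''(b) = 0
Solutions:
 v(b) = C1*exp(-2^(1/8)*b) + C2*exp(2^(1/8)*b) + C3*sin(2^(1/8)*b) + C4*cos(2^(1/8)*b)


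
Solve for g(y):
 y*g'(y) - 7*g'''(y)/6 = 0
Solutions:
 g(y) = C1 + Integral(C2*airyai(6^(1/3)*7^(2/3)*y/7) + C3*airybi(6^(1/3)*7^(2/3)*y/7), y)


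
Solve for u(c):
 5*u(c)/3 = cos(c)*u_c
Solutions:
 u(c) = C1*(sin(c) + 1)^(5/6)/(sin(c) - 1)^(5/6)


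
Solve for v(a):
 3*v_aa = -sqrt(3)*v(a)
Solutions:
 v(a) = C1*sin(3^(3/4)*a/3) + C2*cos(3^(3/4)*a/3)


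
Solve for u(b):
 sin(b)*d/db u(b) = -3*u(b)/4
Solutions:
 u(b) = C1*(cos(b) + 1)^(3/8)/(cos(b) - 1)^(3/8)


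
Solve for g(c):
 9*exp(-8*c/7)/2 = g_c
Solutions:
 g(c) = C1 - 63*exp(-8*c/7)/16


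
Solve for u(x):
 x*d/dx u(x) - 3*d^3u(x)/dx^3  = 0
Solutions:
 u(x) = C1 + Integral(C2*airyai(3^(2/3)*x/3) + C3*airybi(3^(2/3)*x/3), x)


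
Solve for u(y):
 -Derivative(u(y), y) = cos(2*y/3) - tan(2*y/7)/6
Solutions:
 u(y) = C1 - 7*log(cos(2*y/7))/12 - 3*sin(2*y/3)/2


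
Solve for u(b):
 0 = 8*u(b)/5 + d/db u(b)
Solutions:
 u(b) = C1*exp(-8*b/5)


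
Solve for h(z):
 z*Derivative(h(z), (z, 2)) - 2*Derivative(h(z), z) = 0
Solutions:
 h(z) = C1 + C2*z^3


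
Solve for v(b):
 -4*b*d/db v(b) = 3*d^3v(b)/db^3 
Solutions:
 v(b) = C1 + Integral(C2*airyai(-6^(2/3)*b/3) + C3*airybi(-6^(2/3)*b/3), b)


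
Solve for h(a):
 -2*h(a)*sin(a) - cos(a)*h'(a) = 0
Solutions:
 h(a) = C1*cos(a)^2


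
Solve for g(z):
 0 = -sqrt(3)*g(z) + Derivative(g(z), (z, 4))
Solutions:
 g(z) = C1*exp(-3^(1/8)*z) + C2*exp(3^(1/8)*z) + C3*sin(3^(1/8)*z) + C4*cos(3^(1/8)*z)


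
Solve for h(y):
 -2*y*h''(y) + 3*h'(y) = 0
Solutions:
 h(y) = C1 + C2*y^(5/2)


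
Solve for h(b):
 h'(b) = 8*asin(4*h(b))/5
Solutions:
 Integral(1/asin(4*_y), (_y, h(b))) = C1 + 8*b/5


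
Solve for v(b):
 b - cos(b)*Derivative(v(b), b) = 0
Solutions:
 v(b) = C1 + Integral(b/cos(b), b)


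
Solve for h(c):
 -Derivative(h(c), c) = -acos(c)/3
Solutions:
 h(c) = C1 + c*acos(c)/3 - sqrt(1 - c^2)/3


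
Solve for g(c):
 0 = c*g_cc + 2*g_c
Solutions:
 g(c) = C1 + C2/c


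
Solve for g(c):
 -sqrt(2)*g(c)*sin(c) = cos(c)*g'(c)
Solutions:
 g(c) = C1*cos(c)^(sqrt(2))


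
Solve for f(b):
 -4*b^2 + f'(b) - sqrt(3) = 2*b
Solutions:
 f(b) = C1 + 4*b^3/3 + b^2 + sqrt(3)*b


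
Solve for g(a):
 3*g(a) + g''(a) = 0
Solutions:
 g(a) = C1*sin(sqrt(3)*a) + C2*cos(sqrt(3)*a)


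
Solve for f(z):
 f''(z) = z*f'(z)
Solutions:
 f(z) = C1 + C2*erfi(sqrt(2)*z/2)


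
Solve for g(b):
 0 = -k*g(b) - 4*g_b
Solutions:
 g(b) = C1*exp(-b*k/4)


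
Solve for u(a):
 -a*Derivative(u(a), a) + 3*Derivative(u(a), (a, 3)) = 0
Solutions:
 u(a) = C1 + Integral(C2*airyai(3^(2/3)*a/3) + C3*airybi(3^(2/3)*a/3), a)


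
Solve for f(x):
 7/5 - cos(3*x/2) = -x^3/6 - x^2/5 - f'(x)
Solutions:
 f(x) = C1 - x^4/24 - x^3/15 - 7*x/5 + 2*sin(3*x/2)/3


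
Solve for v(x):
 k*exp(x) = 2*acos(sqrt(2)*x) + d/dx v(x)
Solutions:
 v(x) = C1 + k*exp(x) - 2*x*acos(sqrt(2)*x) + sqrt(2)*sqrt(1 - 2*x^2)


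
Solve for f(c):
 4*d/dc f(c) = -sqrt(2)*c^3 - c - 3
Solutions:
 f(c) = C1 - sqrt(2)*c^4/16 - c^2/8 - 3*c/4


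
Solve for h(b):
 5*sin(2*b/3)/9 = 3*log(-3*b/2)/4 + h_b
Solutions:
 h(b) = C1 - 3*b*log(-b)/4 - 3*b*log(3)/4 + 3*b*log(2)/4 + 3*b/4 - 5*cos(2*b/3)/6


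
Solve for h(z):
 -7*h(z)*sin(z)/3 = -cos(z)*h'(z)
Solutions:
 h(z) = C1/cos(z)^(7/3)


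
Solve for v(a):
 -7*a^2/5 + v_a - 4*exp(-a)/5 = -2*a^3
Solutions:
 v(a) = C1 - a^4/2 + 7*a^3/15 - 4*exp(-a)/5


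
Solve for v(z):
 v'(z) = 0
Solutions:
 v(z) = C1


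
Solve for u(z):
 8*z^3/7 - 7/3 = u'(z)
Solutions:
 u(z) = C1 + 2*z^4/7 - 7*z/3


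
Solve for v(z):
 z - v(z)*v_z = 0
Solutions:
 v(z) = -sqrt(C1 + z^2)
 v(z) = sqrt(C1 + z^2)


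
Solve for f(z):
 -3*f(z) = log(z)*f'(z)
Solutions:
 f(z) = C1*exp(-3*li(z))


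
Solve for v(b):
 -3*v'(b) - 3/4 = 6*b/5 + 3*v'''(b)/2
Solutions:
 v(b) = C1 + C2*sin(sqrt(2)*b) + C3*cos(sqrt(2)*b) - b^2/5 - b/4


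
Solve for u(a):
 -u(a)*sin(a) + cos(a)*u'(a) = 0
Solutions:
 u(a) = C1/cos(a)


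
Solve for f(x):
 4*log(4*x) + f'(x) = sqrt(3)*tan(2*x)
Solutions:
 f(x) = C1 - 4*x*log(x) - 8*x*log(2) + 4*x - sqrt(3)*log(cos(2*x))/2


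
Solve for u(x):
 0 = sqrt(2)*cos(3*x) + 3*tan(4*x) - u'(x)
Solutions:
 u(x) = C1 - 3*log(cos(4*x))/4 + sqrt(2)*sin(3*x)/3


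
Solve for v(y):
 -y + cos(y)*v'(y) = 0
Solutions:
 v(y) = C1 + Integral(y/cos(y), y)


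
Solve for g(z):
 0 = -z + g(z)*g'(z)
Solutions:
 g(z) = -sqrt(C1 + z^2)
 g(z) = sqrt(C1 + z^2)


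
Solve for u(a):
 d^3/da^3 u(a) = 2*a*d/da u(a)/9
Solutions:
 u(a) = C1 + Integral(C2*airyai(6^(1/3)*a/3) + C3*airybi(6^(1/3)*a/3), a)


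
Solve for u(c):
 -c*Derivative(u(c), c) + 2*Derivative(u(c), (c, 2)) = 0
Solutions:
 u(c) = C1 + C2*erfi(c/2)


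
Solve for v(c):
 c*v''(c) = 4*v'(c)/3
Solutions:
 v(c) = C1 + C2*c^(7/3)


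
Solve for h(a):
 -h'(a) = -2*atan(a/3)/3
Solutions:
 h(a) = C1 + 2*a*atan(a/3)/3 - log(a^2 + 9)


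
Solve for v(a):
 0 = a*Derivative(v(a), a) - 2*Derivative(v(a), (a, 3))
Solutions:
 v(a) = C1 + Integral(C2*airyai(2^(2/3)*a/2) + C3*airybi(2^(2/3)*a/2), a)


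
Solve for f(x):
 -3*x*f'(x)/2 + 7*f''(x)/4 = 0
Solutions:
 f(x) = C1 + C2*erfi(sqrt(21)*x/7)


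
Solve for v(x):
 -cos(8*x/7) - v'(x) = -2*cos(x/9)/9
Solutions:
 v(x) = C1 + 2*sin(x/9) - 7*sin(8*x/7)/8


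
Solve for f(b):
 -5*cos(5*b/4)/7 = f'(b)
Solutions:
 f(b) = C1 - 4*sin(5*b/4)/7


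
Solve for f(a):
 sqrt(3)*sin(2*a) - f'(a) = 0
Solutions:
 f(a) = C1 - sqrt(3)*cos(2*a)/2


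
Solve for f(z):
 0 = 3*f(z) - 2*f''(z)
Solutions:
 f(z) = C1*exp(-sqrt(6)*z/2) + C2*exp(sqrt(6)*z/2)


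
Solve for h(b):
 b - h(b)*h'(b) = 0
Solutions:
 h(b) = -sqrt(C1 + b^2)
 h(b) = sqrt(C1 + b^2)


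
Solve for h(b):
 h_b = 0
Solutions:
 h(b) = C1


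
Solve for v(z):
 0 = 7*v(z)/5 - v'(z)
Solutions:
 v(z) = C1*exp(7*z/5)


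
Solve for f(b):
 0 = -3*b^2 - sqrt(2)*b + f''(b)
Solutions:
 f(b) = C1 + C2*b + b^4/4 + sqrt(2)*b^3/6


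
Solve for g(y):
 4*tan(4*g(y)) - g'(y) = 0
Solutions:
 g(y) = -asin(C1*exp(16*y))/4 + pi/4
 g(y) = asin(C1*exp(16*y))/4


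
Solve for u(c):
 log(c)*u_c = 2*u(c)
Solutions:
 u(c) = C1*exp(2*li(c))


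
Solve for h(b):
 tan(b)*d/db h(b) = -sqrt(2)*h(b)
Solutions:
 h(b) = C1/sin(b)^(sqrt(2))


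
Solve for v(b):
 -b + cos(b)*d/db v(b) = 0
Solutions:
 v(b) = C1 + Integral(b/cos(b), b)


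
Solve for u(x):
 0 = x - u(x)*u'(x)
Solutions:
 u(x) = -sqrt(C1 + x^2)
 u(x) = sqrt(C1 + x^2)


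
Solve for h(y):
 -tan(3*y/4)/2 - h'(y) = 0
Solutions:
 h(y) = C1 + 2*log(cos(3*y/4))/3


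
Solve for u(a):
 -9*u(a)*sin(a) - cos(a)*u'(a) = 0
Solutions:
 u(a) = C1*cos(a)^9


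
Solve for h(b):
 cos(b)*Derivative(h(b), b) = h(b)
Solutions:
 h(b) = C1*sqrt(sin(b) + 1)/sqrt(sin(b) - 1)


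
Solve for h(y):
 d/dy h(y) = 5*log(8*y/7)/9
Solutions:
 h(y) = C1 + 5*y*log(y)/9 - 5*y*log(7)/9 - 5*y/9 + 5*y*log(2)/3


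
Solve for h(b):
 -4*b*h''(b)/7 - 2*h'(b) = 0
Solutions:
 h(b) = C1 + C2/b^(5/2)


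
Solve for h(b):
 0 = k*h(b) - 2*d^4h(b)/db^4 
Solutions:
 h(b) = C1*exp(-2^(3/4)*b*k^(1/4)/2) + C2*exp(2^(3/4)*b*k^(1/4)/2) + C3*exp(-2^(3/4)*I*b*k^(1/4)/2) + C4*exp(2^(3/4)*I*b*k^(1/4)/2)


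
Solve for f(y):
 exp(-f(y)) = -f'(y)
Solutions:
 f(y) = log(C1 - y)


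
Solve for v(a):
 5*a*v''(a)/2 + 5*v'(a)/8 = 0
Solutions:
 v(a) = C1 + C2*a^(3/4)


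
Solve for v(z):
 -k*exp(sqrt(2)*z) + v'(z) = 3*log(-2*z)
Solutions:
 v(z) = C1 + sqrt(2)*k*exp(sqrt(2)*z)/2 + 3*z*log(-z) + 3*z*(-1 + log(2))


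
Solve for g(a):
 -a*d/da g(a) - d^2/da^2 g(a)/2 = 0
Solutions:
 g(a) = C1 + C2*erf(a)


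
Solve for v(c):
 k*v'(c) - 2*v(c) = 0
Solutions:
 v(c) = C1*exp(2*c/k)


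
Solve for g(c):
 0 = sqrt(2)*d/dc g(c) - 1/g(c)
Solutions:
 g(c) = -sqrt(C1 + sqrt(2)*c)
 g(c) = sqrt(C1 + sqrt(2)*c)


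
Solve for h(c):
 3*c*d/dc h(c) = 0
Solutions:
 h(c) = C1


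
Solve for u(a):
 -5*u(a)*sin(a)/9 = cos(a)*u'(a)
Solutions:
 u(a) = C1*cos(a)^(5/9)


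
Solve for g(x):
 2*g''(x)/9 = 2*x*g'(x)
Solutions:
 g(x) = C1 + C2*erfi(3*sqrt(2)*x/2)


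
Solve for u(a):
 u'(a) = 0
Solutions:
 u(a) = C1


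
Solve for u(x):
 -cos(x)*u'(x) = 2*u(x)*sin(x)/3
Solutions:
 u(x) = C1*cos(x)^(2/3)


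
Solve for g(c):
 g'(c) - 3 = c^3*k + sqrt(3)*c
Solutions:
 g(c) = C1 + c^4*k/4 + sqrt(3)*c^2/2 + 3*c


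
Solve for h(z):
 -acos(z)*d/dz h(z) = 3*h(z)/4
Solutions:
 h(z) = C1*exp(-3*Integral(1/acos(z), z)/4)


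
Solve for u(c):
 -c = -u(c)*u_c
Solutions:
 u(c) = -sqrt(C1 + c^2)
 u(c) = sqrt(C1 + c^2)


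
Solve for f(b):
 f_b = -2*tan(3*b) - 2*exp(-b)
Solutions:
 f(b) = C1 - log(tan(3*b)^2 + 1)/3 + 2*exp(-b)


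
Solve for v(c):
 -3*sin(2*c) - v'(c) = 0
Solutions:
 v(c) = C1 + 3*cos(2*c)/2


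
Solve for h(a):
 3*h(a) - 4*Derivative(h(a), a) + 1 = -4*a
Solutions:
 h(a) = C1*exp(3*a/4) - 4*a/3 - 19/9


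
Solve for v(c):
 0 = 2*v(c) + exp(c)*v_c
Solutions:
 v(c) = C1*exp(2*exp(-c))


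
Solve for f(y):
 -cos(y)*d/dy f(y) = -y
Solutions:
 f(y) = C1 + Integral(y/cos(y), y)


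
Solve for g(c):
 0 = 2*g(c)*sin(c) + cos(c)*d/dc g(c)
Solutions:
 g(c) = C1*cos(c)^2


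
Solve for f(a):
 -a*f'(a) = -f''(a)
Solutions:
 f(a) = C1 + C2*erfi(sqrt(2)*a/2)


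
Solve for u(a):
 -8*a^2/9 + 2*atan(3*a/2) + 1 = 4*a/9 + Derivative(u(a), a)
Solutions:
 u(a) = C1 - 8*a^3/27 - 2*a^2/9 + 2*a*atan(3*a/2) + a - 2*log(9*a^2 + 4)/3


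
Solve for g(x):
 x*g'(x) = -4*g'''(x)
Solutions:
 g(x) = C1 + Integral(C2*airyai(-2^(1/3)*x/2) + C3*airybi(-2^(1/3)*x/2), x)


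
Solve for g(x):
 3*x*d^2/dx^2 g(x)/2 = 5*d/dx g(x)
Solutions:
 g(x) = C1 + C2*x^(13/3)


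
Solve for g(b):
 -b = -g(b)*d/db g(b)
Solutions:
 g(b) = -sqrt(C1 + b^2)
 g(b) = sqrt(C1 + b^2)


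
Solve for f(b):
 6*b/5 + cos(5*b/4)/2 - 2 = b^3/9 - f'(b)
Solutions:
 f(b) = C1 + b^4/36 - 3*b^2/5 + 2*b - 2*sin(5*b/4)/5


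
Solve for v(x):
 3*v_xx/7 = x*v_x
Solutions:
 v(x) = C1 + C2*erfi(sqrt(42)*x/6)


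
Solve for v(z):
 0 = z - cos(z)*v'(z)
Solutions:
 v(z) = C1 + Integral(z/cos(z), z)


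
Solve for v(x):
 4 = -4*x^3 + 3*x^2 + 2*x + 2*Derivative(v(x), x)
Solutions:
 v(x) = C1 + x^4/2 - x^3/2 - x^2/2 + 2*x


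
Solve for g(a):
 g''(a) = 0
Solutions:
 g(a) = C1 + C2*a


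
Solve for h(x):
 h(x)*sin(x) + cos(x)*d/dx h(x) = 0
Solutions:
 h(x) = C1*cos(x)


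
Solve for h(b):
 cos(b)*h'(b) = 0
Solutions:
 h(b) = C1


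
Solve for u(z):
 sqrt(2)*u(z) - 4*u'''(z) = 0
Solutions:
 u(z) = C3*exp(sqrt(2)*z/2) + (C1*sin(sqrt(6)*z/4) + C2*cos(sqrt(6)*z/4))*exp(-sqrt(2)*z/4)


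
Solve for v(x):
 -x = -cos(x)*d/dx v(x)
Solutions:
 v(x) = C1 + Integral(x/cos(x), x)


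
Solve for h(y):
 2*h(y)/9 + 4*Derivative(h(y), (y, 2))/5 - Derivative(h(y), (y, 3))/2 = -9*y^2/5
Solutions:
 h(y) = C1*exp(y*(-2^(1/3)*(5*sqrt(13305) + 631)^(1/3) - 32*2^(2/3)/(5*sqrt(13305) + 631)^(1/3) + 16)/30)*sin(2^(1/3)*sqrt(3)*y*(-(5*sqrt(13305) + 631)^(1/3) + 32*2^(1/3)/(5*sqrt(13305) + 631)^(1/3))/30) + C2*exp(y*(-2^(1/3)*(5*sqrt(13305) + 631)^(1/3) - 32*2^(2/3)/(5*sqrt(13305) + 631)^(1/3) + 16)/30)*cos(2^(1/3)*sqrt(3)*y*(-(5*sqrt(13305) + 631)^(1/3) + 32*2^(1/3)/(5*sqrt(13305) + 631)^(1/3))/30) + C3*exp(y*(32*2^(2/3)/(5*sqrt(13305) + 631)^(1/3) + 8 + 2^(1/3)*(5*sqrt(13305) + 631)^(1/3))/15) - 81*y^2/10 + 1458/25


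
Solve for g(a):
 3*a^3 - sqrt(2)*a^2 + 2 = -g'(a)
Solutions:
 g(a) = C1 - 3*a^4/4 + sqrt(2)*a^3/3 - 2*a


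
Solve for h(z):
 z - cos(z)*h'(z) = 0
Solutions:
 h(z) = C1 + Integral(z/cos(z), z)


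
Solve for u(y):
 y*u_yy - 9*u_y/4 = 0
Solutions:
 u(y) = C1 + C2*y^(13/4)


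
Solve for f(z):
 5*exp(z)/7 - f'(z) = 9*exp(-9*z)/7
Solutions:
 f(z) = C1 + 5*exp(z)/7 + exp(-9*z)/7


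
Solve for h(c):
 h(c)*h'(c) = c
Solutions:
 h(c) = -sqrt(C1 + c^2)
 h(c) = sqrt(C1 + c^2)


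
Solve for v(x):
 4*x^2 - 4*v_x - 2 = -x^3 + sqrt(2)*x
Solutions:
 v(x) = C1 + x^4/16 + x^3/3 - sqrt(2)*x^2/8 - x/2


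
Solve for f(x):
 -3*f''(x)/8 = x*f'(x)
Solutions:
 f(x) = C1 + C2*erf(2*sqrt(3)*x/3)


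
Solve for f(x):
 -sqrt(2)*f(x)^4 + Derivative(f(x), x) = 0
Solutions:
 f(x) = (-1/(C1 + 3*sqrt(2)*x))^(1/3)
 f(x) = (-1/(C1 + sqrt(2)*x))^(1/3)*(-3^(2/3) - 3*3^(1/6)*I)/6
 f(x) = (-1/(C1 + sqrt(2)*x))^(1/3)*(-3^(2/3) + 3*3^(1/6)*I)/6


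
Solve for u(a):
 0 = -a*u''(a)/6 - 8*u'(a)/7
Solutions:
 u(a) = C1 + C2/a^(41/7)


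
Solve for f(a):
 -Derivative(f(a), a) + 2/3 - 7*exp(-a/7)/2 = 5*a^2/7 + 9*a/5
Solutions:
 f(a) = C1 - 5*a^3/21 - 9*a^2/10 + 2*a/3 + 49*exp(-a/7)/2


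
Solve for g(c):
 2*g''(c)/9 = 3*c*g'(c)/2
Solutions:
 g(c) = C1 + C2*erfi(3*sqrt(6)*c/4)


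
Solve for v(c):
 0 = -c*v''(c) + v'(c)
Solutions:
 v(c) = C1 + C2*c^2


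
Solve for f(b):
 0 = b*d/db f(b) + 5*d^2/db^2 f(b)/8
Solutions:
 f(b) = C1 + C2*erf(2*sqrt(5)*b/5)


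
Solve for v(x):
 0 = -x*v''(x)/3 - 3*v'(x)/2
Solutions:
 v(x) = C1 + C2/x^(7/2)


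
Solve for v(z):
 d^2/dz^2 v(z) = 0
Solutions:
 v(z) = C1 + C2*z


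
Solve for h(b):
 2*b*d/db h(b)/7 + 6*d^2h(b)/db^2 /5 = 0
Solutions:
 h(b) = C1 + C2*erf(sqrt(210)*b/42)


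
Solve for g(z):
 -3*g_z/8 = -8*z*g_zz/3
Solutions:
 g(z) = C1 + C2*z^(73/64)


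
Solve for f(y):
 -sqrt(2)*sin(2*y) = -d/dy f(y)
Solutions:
 f(y) = C1 - sqrt(2)*cos(2*y)/2


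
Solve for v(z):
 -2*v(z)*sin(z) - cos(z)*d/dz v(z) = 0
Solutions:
 v(z) = C1*cos(z)^2


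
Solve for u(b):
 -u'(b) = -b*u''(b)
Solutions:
 u(b) = C1 + C2*b^2


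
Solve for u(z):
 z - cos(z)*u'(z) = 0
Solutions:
 u(z) = C1 + Integral(z/cos(z), z)


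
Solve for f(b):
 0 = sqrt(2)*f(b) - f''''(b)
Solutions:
 f(b) = C1*exp(-2^(1/8)*b) + C2*exp(2^(1/8)*b) + C3*sin(2^(1/8)*b) + C4*cos(2^(1/8)*b)


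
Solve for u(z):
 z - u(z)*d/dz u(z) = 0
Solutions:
 u(z) = -sqrt(C1 + z^2)
 u(z) = sqrt(C1 + z^2)


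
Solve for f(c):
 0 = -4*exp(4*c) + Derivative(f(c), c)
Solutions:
 f(c) = C1 + exp(4*c)


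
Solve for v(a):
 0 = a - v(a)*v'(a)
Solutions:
 v(a) = -sqrt(C1 + a^2)
 v(a) = sqrt(C1 + a^2)


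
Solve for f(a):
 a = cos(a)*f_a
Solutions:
 f(a) = C1 + Integral(a/cos(a), a)


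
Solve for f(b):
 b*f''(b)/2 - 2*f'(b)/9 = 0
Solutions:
 f(b) = C1 + C2*b^(13/9)


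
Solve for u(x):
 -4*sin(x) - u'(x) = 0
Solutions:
 u(x) = C1 + 4*cos(x)


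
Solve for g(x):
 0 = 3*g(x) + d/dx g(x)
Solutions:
 g(x) = C1*exp(-3*x)


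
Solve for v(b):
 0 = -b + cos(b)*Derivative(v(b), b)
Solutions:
 v(b) = C1 + Integral(b/cos(b), b)


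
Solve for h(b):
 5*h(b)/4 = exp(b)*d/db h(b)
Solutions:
 h(b) = C1*exp(-5*exp(-b)/4)


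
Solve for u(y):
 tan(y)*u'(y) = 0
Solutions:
 u(y) = C1


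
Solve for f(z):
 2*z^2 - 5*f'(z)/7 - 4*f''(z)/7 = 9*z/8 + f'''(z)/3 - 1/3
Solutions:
 f(z) = C1 + 14*z^3/15 - 1211*z^2/400 + 2023*z/750 + (C2*sin(sqrt(69)*z/7) + C3*cos(sqrt(69)*z/7))*exp(-6*z/7)


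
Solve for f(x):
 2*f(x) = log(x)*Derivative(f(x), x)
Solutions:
 f(x) = C1*exp(2*li(x))


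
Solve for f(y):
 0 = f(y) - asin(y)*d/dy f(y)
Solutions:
 f(y) = C1*exp(Integral(1/asin(y), y))


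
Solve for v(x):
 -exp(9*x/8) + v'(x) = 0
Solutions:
 v(x) = C1 + 8*exp(9*x/8)/9


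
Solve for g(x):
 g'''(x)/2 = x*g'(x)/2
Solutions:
 g(x) = C1 + Integral(C2*airyai(x) + C3*airybi(x), x)


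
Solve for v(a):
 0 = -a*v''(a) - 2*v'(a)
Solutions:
 v(a) = C1 + C2/a


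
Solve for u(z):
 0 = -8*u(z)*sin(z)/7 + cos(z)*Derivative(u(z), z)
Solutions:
 u(z) = C1/cos(z)^(8/7)


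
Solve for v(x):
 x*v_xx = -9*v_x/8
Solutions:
 v(x) = C1 + C2/x^(1/8)


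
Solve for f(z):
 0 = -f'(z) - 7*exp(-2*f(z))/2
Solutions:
 f(z) = log(-sqrt(C1 - 7*z))
 f(z) = log(C1 - 7*z)/2


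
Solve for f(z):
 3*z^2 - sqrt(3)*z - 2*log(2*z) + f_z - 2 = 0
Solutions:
 f(z) = C1 - z^3 + sqrt(3)*z^2/2 + 2*z*log(z) + z*log(4)


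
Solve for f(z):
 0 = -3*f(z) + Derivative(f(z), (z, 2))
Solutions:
 f(z) = C1*exp(-sqrt(3)*z) + C2*exp(sqrt(3)*z)


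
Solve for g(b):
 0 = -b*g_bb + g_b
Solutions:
 g(b) = C1 + C2*b^2


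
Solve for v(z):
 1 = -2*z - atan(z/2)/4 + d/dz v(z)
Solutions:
 v(z) = C1 + z^2 + z*atan(z/2)/4 + z - log(z^2 + 4)/4


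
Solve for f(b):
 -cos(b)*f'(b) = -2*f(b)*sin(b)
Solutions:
 f(b) = C1/cos(b)^2


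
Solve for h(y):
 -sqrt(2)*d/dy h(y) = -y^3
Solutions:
 h(y) = C1 + sqrt(2)*y^4/8


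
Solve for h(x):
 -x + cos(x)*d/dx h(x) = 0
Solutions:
 h(x) = C1 + Integral(x/cos(x), x)


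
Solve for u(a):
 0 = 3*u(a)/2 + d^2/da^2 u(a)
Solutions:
 u(a) = C1*sin(sqrt(6)*a/2) + C2*cos(sqrt(6)*a/2)


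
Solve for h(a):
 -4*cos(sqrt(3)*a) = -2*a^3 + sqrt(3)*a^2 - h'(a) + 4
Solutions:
 h(a) = C1 - a^4/2 + sqrt(3)*a^3/3 + 4*a + 4*sqrt(3)*sin(sqrt(3)*a)/3
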